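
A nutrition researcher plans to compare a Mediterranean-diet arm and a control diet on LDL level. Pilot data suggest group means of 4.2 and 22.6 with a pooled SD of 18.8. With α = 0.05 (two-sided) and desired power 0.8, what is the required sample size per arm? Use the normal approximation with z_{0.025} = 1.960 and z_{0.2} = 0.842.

n = 17 per group

Cohen's d = |M₁ − M₂| / SD_pooled = |4.2 − 22.6| / 18.8 = 18.4 / 18.8 = 0.979.
For two independent groups with equal n: n = 2·((z_{α/2} + z_β) / d)².
z_{α/2} + z_β = 1.960 + 0.842 = 2.802.
n = 2 × (2.802 / 0.979)² = 2 × 2.862² = 2 × 8.19 = 16.4.
Round up to the next whole participant.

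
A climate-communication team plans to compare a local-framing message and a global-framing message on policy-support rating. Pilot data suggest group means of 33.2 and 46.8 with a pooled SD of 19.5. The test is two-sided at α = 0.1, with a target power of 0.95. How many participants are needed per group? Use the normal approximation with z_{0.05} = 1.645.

Cohen's d = |M₁ − M₂| / SD_pooled = |33.2 − 46.8| / 19.5 = 13.6 / 19.5 = 0.697.
For two independent groups with equal n: n = 2·((z_{α/2} + z_β) / d)².
z_{α/2} + z_β = 1.645 + 1.645 = 3.290.
n = 2 × (3.290 / 0.697)² = 2 × 4.720² = 2 × 22.28 = 44.6.
Round up to the next whole participant.

n = 45 per group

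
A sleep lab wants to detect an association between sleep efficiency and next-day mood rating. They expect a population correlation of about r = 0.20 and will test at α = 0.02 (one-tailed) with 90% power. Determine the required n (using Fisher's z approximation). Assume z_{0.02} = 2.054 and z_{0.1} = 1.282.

n = 274

Fisher's z: C = ½·ln((1+r)/(1−r)) = ½·ln(1.5000) = 0.2027.
n = ((z_{α} + z_β)/C)² + 3.
(2.054 + 1.282) / 0.2027 = 3.336 / 0.2027 = 16.458.
n = 16.458² + 3 = 270.86 + 3 = 273.9.
Round up.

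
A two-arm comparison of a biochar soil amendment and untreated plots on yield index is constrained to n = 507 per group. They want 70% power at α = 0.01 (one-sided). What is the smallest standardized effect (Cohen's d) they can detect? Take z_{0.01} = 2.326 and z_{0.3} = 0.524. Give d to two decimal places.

d_min ≈ 0.18

For two independent groups of n = 507 each: d_min = (z_{α} + z_β)·√(2/n).
z-sum = 2.326 + 0.524 = 2.850.
d_min = 2.850 × √(2/507) = 2.850 × 0.0628 = 0.179.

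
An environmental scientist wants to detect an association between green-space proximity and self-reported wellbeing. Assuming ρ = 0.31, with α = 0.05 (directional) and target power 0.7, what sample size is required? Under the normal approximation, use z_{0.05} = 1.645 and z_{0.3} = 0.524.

Fisher's z: C = ½·ln((1+r)/(1−r)) = ½·ln(1.8986) = 0.3205.
n = ((z_{α} + z_β)/C)² + 3.
(1.645 + 0.524) / 0.3205 = 2.169 / 0.3205 = 6.768.
n = 6.768² + 3 = 45.80 + 3 = 48.8.
Round up.

n = 49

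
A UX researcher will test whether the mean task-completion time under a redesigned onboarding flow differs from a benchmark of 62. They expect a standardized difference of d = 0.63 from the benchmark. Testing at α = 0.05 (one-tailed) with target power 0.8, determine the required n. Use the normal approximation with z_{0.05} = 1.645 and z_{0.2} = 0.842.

n = 16

For a one-sample test: n = ((z_{α} + z_β) / d)².
z_{α} + z_β = 1.645 + 0.842 = 2.487.
n = (2.487 / 0.63)² = 3.948² = 15.58.
Round up.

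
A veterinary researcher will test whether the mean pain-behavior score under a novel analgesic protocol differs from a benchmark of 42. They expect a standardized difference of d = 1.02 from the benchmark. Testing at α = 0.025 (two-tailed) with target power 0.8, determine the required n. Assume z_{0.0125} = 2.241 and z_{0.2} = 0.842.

For a one-sample test: n = ((z_{α/2} + z_β) / d)².
z_{α/2} + z_β = 2.241 + 0.842 = 3.083.
n = (3.083 / 1.02)² = 3.023² = 9.14.
Round up.

n = 10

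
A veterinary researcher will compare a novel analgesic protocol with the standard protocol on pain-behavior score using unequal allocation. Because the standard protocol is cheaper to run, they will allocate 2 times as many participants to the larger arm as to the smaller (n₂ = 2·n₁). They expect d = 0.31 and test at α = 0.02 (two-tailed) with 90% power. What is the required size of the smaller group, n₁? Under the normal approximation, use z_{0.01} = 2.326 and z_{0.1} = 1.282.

n₁ = 204

With allocation ratio k = n₂/n₁ = 2, Var(x̄₁−x̄₂) = σ²(1/n₁ + 1/(k·n₁)) = σ²·(k+1)/(k·n₁).
So n₁ = (1 + 1/k)·((z_{α/2} + z_β)/d)² = 1.500 × (3.608/0.31)².
n₁ = 1.500 × 135.46 = 203.2.
Round up: n₁ = 204, giving n₂ = 2 × 204 = 408.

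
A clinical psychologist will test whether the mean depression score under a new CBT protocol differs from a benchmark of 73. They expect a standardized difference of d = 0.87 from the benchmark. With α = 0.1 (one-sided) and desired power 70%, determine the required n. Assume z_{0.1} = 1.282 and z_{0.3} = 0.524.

n = 5

For a one-sample test: n = ((z_{α} + z_β) / d)².
z_{α} + z_β = 1.282 + 0.524 = 1.806.
n = (1.806 / 0.87)² = 2.076² = 4.31.
Round up.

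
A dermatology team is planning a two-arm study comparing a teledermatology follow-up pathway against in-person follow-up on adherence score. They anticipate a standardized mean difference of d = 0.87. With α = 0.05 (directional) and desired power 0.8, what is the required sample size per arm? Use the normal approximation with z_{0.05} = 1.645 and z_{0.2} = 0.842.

For two independent groups with equal n: n = 2·((z_{α} + z_β) / d)².
z_{α} + z_β = 1.645 + 0.842 = 2.487.
n = 2 × (2.487 / 0.87)² = 2 × 2.859² = 2 × 8.17 = 16.3.
Round up to the next whole participant.

n = 17 per group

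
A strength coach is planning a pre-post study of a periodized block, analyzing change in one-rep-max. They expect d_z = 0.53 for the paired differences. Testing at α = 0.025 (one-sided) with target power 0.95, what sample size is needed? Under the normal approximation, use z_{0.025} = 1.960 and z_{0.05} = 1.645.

n = 47 pairs

For a paired (one-sample on differences) test: n = ((z_{α} + z_β) / d)².
z_{α} + z_β = 1.960 + 1.645 = 3.605.
n = (3.605 / 0.53)² = 6.802² = 46.27.
Round up.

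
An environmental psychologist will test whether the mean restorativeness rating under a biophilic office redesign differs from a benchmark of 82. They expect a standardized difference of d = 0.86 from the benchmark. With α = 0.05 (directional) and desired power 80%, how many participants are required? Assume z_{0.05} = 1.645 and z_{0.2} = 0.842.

For a one-sample test: n = ((z_{α} + z_β) / d)².
z_{α} + z_β = 1.645 + 0.842 = 2.487.
n = (2.487 / 0.86)² = 2.892² = 8.36.
Round up.

n = 9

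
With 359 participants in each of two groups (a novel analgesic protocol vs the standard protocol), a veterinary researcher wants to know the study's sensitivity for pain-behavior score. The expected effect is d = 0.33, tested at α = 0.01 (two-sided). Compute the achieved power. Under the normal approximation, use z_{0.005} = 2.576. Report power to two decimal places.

For two equal groups, power = Φ(d·√(n/2) − z_{α/2}).
d·√(n/2) = 0.33 × √(359/2) = 0.33 × 13.398 = 4.421.
z_β = 4.421 − 2.576 = 1.845.
Power = Φ(1.845) = 0.968.

power ≈ 0.97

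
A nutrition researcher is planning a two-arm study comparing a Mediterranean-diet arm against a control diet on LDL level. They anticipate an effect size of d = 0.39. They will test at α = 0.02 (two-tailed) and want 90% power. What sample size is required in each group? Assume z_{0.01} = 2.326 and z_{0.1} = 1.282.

For two independent groups with equal n: n = 2·((z_{α/2} + z_β) / d)².
z_{α/2} + z_β = 2.326 + 1.282 = 3.608.
n = 2 × (3.608 / 0.39)² = 2 × 9.251² = 2 × 85.59 = 171.2.
Round up to the next whole participant.

n = 172 per group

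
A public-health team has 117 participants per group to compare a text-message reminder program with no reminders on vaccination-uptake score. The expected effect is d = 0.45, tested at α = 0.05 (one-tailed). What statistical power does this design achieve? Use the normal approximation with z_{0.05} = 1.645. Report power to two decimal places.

power ≈ 0.96

For two equal groups, power = Φ(d·√(n/2) − z_{α}).
d·√(n/2) = 0.45 × √(117/2) = 0.45 × 7.649 = 3.442.
z_β = 3.442 − 1.645 = 1.797.
Power = Φ(1.797) = 0.964.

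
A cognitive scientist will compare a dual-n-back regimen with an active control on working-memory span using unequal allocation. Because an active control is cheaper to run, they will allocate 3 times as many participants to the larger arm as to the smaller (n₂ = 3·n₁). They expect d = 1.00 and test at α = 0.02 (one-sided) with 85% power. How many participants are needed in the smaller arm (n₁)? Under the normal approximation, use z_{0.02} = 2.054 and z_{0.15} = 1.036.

With allocation ratio k = n₂/n₁ = 3, Var(x̄₁−x̄₂) = σ²(1/n₁ + 1/(k·n₁)) = σ²·(k+1)/(k·n₁).
So n₁ = (1 + 1/k)·((z_{α} + z_β)/d)² = 1.333 × (3.090/1.00)².
n₁ = 1.333 × 9.55 = 12.7.
Round up: n₁ = 13, giving n₂ = 3 × 13 = 39.

n₁ = 13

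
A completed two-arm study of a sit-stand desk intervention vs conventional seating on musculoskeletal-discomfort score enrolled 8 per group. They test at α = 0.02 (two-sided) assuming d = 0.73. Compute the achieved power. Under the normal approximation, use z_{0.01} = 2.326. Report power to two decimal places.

power ≈ 0.19

For two equal groups, power = Φ(d·√(n/2) − z_{α/2}).
d·√(n/2) = 0.73 × √(8/2) = 0.73 × 2.000 = 1.460.
z_β = 1.460 − 2.326 = -0.866.
Power = Φ(-0.866) = 0.193.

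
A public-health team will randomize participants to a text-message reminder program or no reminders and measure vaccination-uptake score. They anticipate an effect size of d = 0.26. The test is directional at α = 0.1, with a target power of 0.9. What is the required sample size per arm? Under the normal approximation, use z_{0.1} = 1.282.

For two independent groups with equal n: n = 2·((z_{α} + z_β) / d)².
z_{α} + z_β = 1.282 + 1.282 = 2.564.
n = 2 × (2.564 / 0.26)² = 2 × 9.862² = 2 × 97.25 = 194.5.
Round up to the next whole participant.

n = 195 per group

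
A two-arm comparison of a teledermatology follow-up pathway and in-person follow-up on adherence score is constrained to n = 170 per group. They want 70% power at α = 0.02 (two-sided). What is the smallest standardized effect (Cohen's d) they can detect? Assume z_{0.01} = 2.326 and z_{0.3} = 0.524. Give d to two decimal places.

For two independent groups of n = 170 each: d_min = (z_{α/2} + z_β)·√(2/n).
z-sum = 2.326 + 0.524 = 2.850.
d_min = 2.850 × √(2/170) = 2.850 × 0.1085 = 0.309.

d_min ≈ 0.31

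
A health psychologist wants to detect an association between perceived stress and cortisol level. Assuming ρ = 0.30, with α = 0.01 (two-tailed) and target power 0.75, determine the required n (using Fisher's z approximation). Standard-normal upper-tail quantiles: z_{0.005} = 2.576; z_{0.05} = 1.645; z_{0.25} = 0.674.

n = 114

Fisher's z: C = ½·ln((1+r)/(1−r)) = ½·ln(1.8571) = 0.3095.
n = ((z_{α/2} + z_β)/C)² + 3.
(2.576 + 0.674) / 0.3095 = 3.250 / 0.3095 = 10.501.
n = 10.501² + 3 = 110.27 + 3 = 113.3.
Round up.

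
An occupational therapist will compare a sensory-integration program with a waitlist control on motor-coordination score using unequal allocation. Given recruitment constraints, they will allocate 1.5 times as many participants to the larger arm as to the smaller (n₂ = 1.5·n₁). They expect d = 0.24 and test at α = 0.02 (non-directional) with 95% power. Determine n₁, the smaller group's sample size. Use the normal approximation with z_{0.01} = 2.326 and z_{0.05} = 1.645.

n₁ = 457

With allocation ratio k = n₂/n₁ = 1.5, Var(x̄₁−x̄₂) = σ²(1/n₁ + 1/(k·n₁)) = σ²·(k+1)/(k·n₁).
So n₁ = (1 + 1/k)·((z_{α/2} + z_β)/d)² = 1.667 × (3.971/0.24)².
n₁ = 1.667 × 273.76 = 456.3.
Round up: n₁ = 457, giving n₂ = ⌈1.5 × 457⌉ = ⌈685.5⌉ = 686.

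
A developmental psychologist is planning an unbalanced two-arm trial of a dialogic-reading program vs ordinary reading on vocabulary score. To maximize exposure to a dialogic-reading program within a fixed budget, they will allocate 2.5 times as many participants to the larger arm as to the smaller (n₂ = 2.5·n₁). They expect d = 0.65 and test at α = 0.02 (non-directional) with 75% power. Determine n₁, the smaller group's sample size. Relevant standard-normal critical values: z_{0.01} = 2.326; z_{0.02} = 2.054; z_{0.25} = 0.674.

n₁ = 30

With allocation ratio k = n₂/n₁ = 2.5, Var(x̄₁−x̄₂) = σ²(1/n₁ + 1/(k·n₁)) = σ²·(k+1)/(k·n₁).
So n₁ = (1 + 1/k)·((z_{α/2} + z_β)/d)² = 1.400 × (3.000/0.65)².
n₁ = 1.400 × 21.30 = 29.8.
Round up: n₁ = 30, giving n₂ = 2.5 × 30 = 75.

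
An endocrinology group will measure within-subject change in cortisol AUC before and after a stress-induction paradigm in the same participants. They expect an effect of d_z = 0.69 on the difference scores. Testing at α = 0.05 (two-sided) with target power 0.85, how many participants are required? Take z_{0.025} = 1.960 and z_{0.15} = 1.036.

n = 19 pairs

For a paired (one-sample on differences) test: n = ((z_{α/2} + z_β) / d)².
z_{α/2} + z_β = 1.960 + 1.036 = 2.996.
n = (2.996 / 0.69)² = 4.342² = 18.85.
Round up.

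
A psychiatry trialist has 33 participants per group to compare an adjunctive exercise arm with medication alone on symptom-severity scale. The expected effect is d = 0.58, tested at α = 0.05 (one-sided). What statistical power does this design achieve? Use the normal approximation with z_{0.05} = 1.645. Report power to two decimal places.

power ≈ 0.76

For two equal groups, power = Φ(d·√(n/2) − z_{α}).
d·√(n/2) = 0.58 × √(33/2) = 0.58 × 4.062 = 2.356.
z_β = 2.356 − 1.645 = 0.711.
Power = Φ(0.711) = 0.761.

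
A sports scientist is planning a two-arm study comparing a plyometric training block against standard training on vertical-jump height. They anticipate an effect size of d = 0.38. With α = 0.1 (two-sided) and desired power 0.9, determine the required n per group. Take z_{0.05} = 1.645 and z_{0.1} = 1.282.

For two independent groups with equal n: n = 2·((z_{α/2} + z_β) / d)².
z_{α/2} + z_β = 1.645 + 1.282 = 2.927.
n = 2 × (2.927 / 0.38)² = 2 × 7.703² = 2 × 59.33 = 118.7.
Round up to the next whole participant.

n = 119 per group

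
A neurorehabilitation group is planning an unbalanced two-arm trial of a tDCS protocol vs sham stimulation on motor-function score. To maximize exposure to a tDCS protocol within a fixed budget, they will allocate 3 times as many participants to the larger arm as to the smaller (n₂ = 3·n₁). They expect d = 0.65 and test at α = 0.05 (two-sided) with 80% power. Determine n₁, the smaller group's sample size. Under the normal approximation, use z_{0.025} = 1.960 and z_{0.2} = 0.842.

n₁ = 25

With allocation ratio k = n₂/n₁ = 3, Var(x̄₁−x̄₂) = σ²(1/n₁ + 1/(k·n₁)) = σ²·(k+1)/(k·n₁).
So n₁ = (1 + 1/k)·((z_{α/2} + z_β)/d)² = 1.333 × (2.802/0.65)².
n₁ = 1.333 × 18.58 = 24.8.
Round up: n₁ = 25, giving n₂ = 3 × 25 = 75.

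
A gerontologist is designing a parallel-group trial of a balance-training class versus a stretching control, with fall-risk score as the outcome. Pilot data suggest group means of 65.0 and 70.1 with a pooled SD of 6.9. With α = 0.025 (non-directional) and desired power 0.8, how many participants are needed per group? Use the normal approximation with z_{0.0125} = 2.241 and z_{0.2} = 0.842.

Cohen's d = |M₁ − M₂| / SD_pooled = |65.0 − 70.1| / 6.9 = 5.1 / 6.9 = 0.739.
For two independent groups with equal n: n = 2·((z_{α/2} + z_β) / d)².
z_{α/2} + z_β = 2.241 + 0.842 = 3.083.
n = 2 × (3.083 / 0.739)² = 2 × 4.172² = 2 × 17.40 = 34.8.
Round up to the next whole participant.

n = 35 per group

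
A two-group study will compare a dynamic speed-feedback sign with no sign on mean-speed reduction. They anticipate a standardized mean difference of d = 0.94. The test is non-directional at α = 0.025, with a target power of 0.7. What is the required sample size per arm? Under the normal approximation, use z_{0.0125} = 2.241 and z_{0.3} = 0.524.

For two independent groups with equal n: n = 2·((z_{α/2} + z_β) / d)².
z_{α/2} + z_β = 2.241 + 0.524 = 2.765.
n = 2 × (2.765 / 0.94)² = 2 × 2.941² = 2 × 8.65 = 17.3.
Round up to the next whole participant.

n = 18 per group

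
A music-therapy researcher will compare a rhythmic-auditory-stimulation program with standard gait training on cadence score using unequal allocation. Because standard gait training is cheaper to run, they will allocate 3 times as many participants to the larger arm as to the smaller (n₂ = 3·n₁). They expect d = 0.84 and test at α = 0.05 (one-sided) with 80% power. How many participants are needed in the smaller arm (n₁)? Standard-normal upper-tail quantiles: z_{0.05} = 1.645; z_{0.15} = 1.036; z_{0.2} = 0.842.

With allocation ratio k = n₂/n₁ = 3, Var(x̄₁−x̄₂) = σ²(1/n₁ + 1/(k·n₁)) = σ²·(k+1)/(k·n₁).
So n₁ = (1 + 1/k)·((z_{α} + z_β)/d)² = 1.333 × (2.487/0.84)².
n₁ = 1.333 × 8.77 = 11.7.
Round up: n₁ = 12, giving n₂ = 3 × 12 = 36.

n₁ = 12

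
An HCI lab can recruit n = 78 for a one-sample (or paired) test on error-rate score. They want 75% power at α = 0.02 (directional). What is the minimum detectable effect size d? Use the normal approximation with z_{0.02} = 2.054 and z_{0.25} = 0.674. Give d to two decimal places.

d_min ≈ 0.31

For a single sample (or paired design) of n = 78: d_min = (z_{α} + z_β)/√n.
z-sum = 2.054 + 0.674 = 2.728.
d_min = 2.728 / √78 = 2.728 / 8.832 = 0.309.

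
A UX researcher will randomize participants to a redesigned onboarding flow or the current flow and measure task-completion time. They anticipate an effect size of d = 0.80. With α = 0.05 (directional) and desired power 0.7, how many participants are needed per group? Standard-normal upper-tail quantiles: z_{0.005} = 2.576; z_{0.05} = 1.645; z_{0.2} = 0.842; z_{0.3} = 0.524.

For two independent groups with equal n: n = 2·((z_{α} + z_β) / d)².
z_{α} + z_β = 1.645 + 0.524 = 2.169.
n = 2 × (2.169 / 0.80)² = 2 × 2.711² = 2 × 7.35 = 14.7.
Round up to the next whole participant.

n = 15 per group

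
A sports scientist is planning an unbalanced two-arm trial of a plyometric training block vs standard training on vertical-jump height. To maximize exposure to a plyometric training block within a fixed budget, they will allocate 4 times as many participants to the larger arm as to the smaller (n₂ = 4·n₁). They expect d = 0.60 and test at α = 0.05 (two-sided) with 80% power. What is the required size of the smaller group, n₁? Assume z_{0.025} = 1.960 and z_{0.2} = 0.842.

n₁ = 28

With allocation ratio k = n₂/n₁ = 4, Var(x̄₁−x̄₂) = σ²(1/n₁ + 1/(k·n₁)) = σ²·(k+1)/(k·n₁).
So n₁ = (1 + 1/k)·((z_{α/2} + z_β)/d)² = 1.250 × (2.802/0.60)².
n₁ = 1.250 × 21.81 = 27.3.
Round up: n₁ = 28, giving n₂ = 4 × 28 = 112.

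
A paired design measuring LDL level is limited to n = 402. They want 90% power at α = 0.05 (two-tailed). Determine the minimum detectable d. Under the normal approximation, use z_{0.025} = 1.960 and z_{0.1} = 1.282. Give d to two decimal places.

For a single sample (or paired design) of n = 402: d_min = (z_{α/2} + z_β)/√n.
z-sum = 1.960 + 1.282 = 3.242.
d_min = 3.242 / √402 = 3.242 / 20.050 = 0.162.

d_min ≈ 0.16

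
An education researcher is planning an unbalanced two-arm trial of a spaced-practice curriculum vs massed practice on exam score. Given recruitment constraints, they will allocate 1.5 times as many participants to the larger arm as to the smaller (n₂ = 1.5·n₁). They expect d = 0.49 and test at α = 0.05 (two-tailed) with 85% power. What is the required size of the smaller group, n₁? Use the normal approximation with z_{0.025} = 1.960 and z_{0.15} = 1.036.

n₁ = 63

With allocation ratio k = n₂/n₁ = 1.5, Var(x̄₁−x̄₂) = σ²(1/n₁ + 1/(k·n₁)) = σ²·(k+1)/(k·n₁).
So n₁ = (1 + 1/k)·((z_{α/2} + z_β)/d)² = 1.667 × (2.996/0.49)².
n₁ = 1.667 × 37.38 = 62.3.
Round up: n₁ = 63, giving n₂ = ⌈1.5 × 63⌉ = ⌈94.5⌉ = 95.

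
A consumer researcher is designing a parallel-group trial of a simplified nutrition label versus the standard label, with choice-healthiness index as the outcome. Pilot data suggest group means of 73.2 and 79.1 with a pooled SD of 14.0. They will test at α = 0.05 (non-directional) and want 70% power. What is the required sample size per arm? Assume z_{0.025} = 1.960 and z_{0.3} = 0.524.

n = 70 per group

Cohen's d = |M₁ − M₂| / SD_pooled = |73.2 − 79.1| / 14.0 = 5.9 / 14.0 = 0.421.
For two independent groups with equal n: n = 2·((z_{α/2} + z_β) / d)².
z_{α/2} + z_β = 1.960 + 0.524 = 2.484.
n = 2 × (2.484 / 0.421)² = 2 × 5.900² = 2 × 34.81 = 69.6.
Round up to the next whole participant.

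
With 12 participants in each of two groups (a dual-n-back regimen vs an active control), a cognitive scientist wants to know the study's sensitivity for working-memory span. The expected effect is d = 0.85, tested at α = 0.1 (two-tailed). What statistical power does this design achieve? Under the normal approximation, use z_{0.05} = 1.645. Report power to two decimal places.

power ≈ 0.67

For two equal groups, power = Φ(d·√(n/2) − z_{α/2}).
d·√(n/2) = 0.85 × √(12/2) = 0.85 × 2.449 = 2.082.
z_β = 2.082 − 1.645 = 0.437.
Power = Φ(0.437) = 0.669.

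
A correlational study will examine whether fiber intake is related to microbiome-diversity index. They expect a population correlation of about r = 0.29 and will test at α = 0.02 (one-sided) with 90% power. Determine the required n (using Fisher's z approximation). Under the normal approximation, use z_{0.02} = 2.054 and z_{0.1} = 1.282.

n = 128

Fisher's z: C = ½·ln((1+r)/(1−r)) = ½·ln(1.8169) = 0.2986.
n = ((z_{α} + z_β)/C)² + 3.
(2.054 + 1.282) / 0.2986 = 3.336 / 0.2986 = 11.172.
n = 11.172² + 3 = 124.82 + 3 = 127.8.
Round up.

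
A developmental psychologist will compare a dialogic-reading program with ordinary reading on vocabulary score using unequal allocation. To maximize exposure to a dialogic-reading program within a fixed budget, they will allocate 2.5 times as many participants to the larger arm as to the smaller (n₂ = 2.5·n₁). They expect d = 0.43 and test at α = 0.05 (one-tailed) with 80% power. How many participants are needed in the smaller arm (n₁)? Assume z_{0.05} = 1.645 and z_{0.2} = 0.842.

With allocation ratio k = n₂/n₁ = 2.5, Var(x̄₁−x̄₂) = σ²(1/n₁ + 1/(k·n₁)) = σ²·(k+1)/(k·n₁).
So n₁ = (1 + 1/k)·((z_{α} + z_β)/d)² = 1.400 × (2.487/0.43)².
n₁ = 1.400 × 33.45 = 46.8.
Round up: n₁ = 47, giving n₂ = ⌈2.5 × 47⌉ = ⌈117.5⌉ = 118.

n₁ = 47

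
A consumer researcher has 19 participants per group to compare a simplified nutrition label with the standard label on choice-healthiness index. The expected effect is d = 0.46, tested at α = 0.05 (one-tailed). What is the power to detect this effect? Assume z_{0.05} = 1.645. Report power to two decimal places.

For two equal groups, power = Φ(d·√(n/2) − z_{α}).
d·√(n/2) = 0.46 × √(19/2) = 0.46 × 3.082 = 1.418.
z_β = 1.418 − 1.645 = -0.227.
Power = Φ(-0.227) = 0.410.

power ≈ 0.41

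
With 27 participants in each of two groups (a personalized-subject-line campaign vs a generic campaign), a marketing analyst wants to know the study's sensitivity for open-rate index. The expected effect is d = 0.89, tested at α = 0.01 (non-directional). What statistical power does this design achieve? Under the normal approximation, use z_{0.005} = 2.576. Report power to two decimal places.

power ≈ 0.76

For two equal groups, power = Φ(d·√(n/2) − z_{α/2}).
d·√(n/2) = 0.89 × √(27/2) = 0.89 × 3.674 = 3.270.
z_β = 3.270 − 2.576 = 0.694.
Power = Φ(0.694) = 0.756.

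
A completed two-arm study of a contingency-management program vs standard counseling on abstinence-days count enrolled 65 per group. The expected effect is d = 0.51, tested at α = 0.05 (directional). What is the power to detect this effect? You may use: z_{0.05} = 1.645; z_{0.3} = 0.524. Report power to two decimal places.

For two equal groups, power = Φ(d·√(n/2) − z_{α}).
d·√(n/2) = 0.51 × √(65/2) = 0.51 × 5.701 = 2.907.
z_β = 2.907 − 1.645 = 1.262.
Power = Φ(1.262) = 0.897.

power ≈ 0.90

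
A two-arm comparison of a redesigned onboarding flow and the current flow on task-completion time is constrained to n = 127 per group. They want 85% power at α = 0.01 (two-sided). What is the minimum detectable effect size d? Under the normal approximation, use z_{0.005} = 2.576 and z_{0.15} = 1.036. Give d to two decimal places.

For two independent groups of n = 127 each: d_min = (z_{α/2} + z_β)·√(2/n).
z-sum = 2.576 + 1.036 = 3.612.
d_min = 3.612 × √(2/127) = 3.612 × 0.1255 = 0.453.

d_min ≈ 0.45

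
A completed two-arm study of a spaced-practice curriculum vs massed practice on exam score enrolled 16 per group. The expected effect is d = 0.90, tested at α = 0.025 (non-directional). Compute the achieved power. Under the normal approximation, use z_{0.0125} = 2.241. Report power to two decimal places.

power ≈ 0.62

For two equal groups, power = Φ(d·√(n/2) − z_{α/2}).
d·√(n/2) = 0.90 × √(16/2) = 0.90 × 2.828 = 2.546.
z_β = 2.546 − 2.241 = 0.305.
Power = Φ(0.305) = 0.620.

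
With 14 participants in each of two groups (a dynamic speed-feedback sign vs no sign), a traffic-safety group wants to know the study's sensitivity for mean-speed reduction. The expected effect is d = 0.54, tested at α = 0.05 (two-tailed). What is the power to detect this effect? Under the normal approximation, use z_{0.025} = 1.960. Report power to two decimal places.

power ≈ 0.30

For two equal groups, power = Φ(d·√(n/2) − z_{α/2}).
d·√(n/2) = 0.54 × √(14/2) = 0.54 × 2.646 = 1.429.
z_β = 1.429 − 1.960 = -0.531.
Power = Φ(-0.531) = 0.298.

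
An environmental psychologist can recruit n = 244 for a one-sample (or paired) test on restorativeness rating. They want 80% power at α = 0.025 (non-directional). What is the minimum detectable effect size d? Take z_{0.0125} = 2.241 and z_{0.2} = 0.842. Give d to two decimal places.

For a single sample (or paired design) of n = 244: d_min = (z_{α/2} + z_β)/√n.
z-sum = 2.241 + 0.842 = 3.083.
d_min = 3.083 / √244 = 3.083 / 15.620 = 0.197.

d_min ≈ 0.20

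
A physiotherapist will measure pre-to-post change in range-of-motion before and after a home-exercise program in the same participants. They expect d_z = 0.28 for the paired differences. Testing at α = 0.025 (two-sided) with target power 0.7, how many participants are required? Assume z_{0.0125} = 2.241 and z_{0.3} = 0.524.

For a paired (one-sample on differences) test: n = ((z_{α/2} + z_β) / d)².
z_{α/2} + z_β = 2.241 + 0.524 = 2.765.
n = (2.765 / 0.28)² = 9.875² = 97.52.
Round up.

n = 98 pairs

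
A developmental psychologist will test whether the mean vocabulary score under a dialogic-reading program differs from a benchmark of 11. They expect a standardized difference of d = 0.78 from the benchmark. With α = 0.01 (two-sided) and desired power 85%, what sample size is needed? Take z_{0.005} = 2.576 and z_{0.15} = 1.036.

For a one-sample test: n = ((z_{α/2} + z_β) / d)².
z_{α/2} + z_β = 2.576 + 1.036 = 3.612.
n = (3.612 / 0.78)² = 4.631² = 21.44.
Round up.

n = 22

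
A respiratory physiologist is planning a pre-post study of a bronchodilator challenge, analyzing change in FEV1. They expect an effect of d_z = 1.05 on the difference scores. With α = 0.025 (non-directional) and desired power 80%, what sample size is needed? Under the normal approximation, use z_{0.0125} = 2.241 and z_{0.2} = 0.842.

For a paired (one-sample on differences) test: n = ((z_{α/2} + z_β) / d)².
z_{α/2} + z_β = 2.241 + 0.842 = 3.083.
n = (3.083 / 1.05)² = 2.936² = 8.62.
Round up.

n = 9 pairs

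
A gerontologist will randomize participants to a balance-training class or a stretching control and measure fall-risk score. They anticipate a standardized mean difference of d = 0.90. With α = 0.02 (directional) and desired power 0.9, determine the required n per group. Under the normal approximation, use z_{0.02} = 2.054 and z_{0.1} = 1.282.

For two independent groups with equal n: n = 2·((z_{α} + z_β) / d)².
z_{α} + z_β = 2.054 + 1.282 = 3.336.
n = 2 × (3.336 / 0.90)² = 2 × 3.707² = 2 × 13.74 = 27.5.
Round up to the next whole participant.

n = 28 per group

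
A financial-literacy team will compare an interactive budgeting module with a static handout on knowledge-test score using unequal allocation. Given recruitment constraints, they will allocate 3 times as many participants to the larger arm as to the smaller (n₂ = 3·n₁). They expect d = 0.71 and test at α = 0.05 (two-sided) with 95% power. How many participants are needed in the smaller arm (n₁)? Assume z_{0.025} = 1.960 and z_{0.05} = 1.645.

With allocation ratio k = n₂/n₁ = 3, Var(x̄₁−x̄₂) = σ²(1/n₁ + 1/(k·n₁)) = σ²·(k+1)/(k·n₁).
So n₁ = (1 + 1/k)·((z_{α/2} + z_β)/d)² = 1.333 × (3.605/0.71)².
n₁ = 1.333 × 25.78 = 34.4.
Round up: n₁ = 35, giving n₂ = 3 × 35 = 105.

n₁ = 35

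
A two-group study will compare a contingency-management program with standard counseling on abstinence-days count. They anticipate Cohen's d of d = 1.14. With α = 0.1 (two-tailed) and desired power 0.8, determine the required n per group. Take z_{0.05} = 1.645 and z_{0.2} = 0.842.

For two independent groups with equal n: n = 2·((z_{α/2} + z_β) / d)².
z_{α/2} + z_β = 1.645 + 0.842 = 2.487.
n = 2 × (2.487 / 1.14)² = 2 × 2.182² = 2 × 4.76 = 9.5.
Round up to the next whole participant.

n = 10 per group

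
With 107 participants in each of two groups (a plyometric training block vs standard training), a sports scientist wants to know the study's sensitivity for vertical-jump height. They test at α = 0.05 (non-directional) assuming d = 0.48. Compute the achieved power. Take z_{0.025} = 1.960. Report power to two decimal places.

power ≈ 0.94

For two equal groups, power = Φ(d·√(n/2) − z_{α/2}).
d·√(n/2) = 0.48 × √(107/2) = 0.48 × 7.314 = 3.511.
z_β = 3.511 − 1.960 = 1.551.
Power = Φ(1.551) = 0.940.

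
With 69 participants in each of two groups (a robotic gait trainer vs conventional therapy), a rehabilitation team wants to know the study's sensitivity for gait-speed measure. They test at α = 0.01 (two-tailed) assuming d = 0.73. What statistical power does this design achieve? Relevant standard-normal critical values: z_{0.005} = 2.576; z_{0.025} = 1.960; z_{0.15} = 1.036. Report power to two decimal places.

power ≈ 0.96

For two equal groups, power = Φ(d·√(n/2) − z_{α/2}).
d·√(n/2) = 0.73 × √(69/2) = 0.73 × 5.874 = 4.288.
z_β = 4.288 − 2.576 = 1.712.
Power = Φ(1.712) = 0.957.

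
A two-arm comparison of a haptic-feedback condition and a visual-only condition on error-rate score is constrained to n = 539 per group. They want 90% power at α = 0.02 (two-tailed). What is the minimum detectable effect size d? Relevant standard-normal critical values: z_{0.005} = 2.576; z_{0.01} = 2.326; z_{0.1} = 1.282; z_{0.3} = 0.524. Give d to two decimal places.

d_min ≈ 0.22

For two independent groups of n = 539 each: d_min = (z_{α/2} + z_β)·√(2/n).
z-sum = 2.326 + 1.282 = 3.608.
d_min = 3.608 × √(2/539) = 3.608 × 0.0609 = 0.220.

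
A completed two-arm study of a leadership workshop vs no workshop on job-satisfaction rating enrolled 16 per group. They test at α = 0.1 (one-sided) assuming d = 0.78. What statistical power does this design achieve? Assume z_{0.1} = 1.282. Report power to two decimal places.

For two equal groups, power = Φ(d·√(n/2) − z_{α}).
d·√(n/2) = 0.78 × √(16/2) = 0.78 × 2.828 = 2.206.
z_β = 2.206 − 1.282 = 0.924.
Power = Φ(0.924) = 0.822.

power ≈ 0.82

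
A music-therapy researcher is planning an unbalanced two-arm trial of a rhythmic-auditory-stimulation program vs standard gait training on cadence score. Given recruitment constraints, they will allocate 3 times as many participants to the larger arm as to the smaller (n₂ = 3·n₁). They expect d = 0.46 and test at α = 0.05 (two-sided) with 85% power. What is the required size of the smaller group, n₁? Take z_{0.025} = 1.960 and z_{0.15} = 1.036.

With allocation ratio k = n₂/n₁ = 3, Var(x̄₁−x̄₂) = σ²(1/n₁ + 1/(k·n₁)) = σ²·(k+1)/(k·n₁).
So n₁ = (1 + 1/k)·((z_{α/2} + z_β)/d)² = 1.333 × (2.996/0.46)².
n₁ = 1.333 × 42.42 = 56.6.
Round up: n₁ = 57, giving n₂ = 3 × 57 = 171.

n₁ = 57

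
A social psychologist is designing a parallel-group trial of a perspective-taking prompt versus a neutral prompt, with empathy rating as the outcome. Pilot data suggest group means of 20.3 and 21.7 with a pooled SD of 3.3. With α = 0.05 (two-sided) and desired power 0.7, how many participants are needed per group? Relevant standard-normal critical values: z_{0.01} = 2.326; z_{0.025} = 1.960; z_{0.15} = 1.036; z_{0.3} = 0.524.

Cohen's d = |M₁ − M₂| / SD_pooled = |20.3 − 21.7| / 3.3 = 1.4 / 3.3 = 0.424.
For two independent groups with equal n: n = 2·((z_{α/2} + z_β) / d)².
z_{α/2} + z_β = 1.960 + 0.524 = 2.484.
n = 2 × (2.484 / 0.424)² = 2 × 5.858² = 2 × 34.32 = 68.6.
Round up to the next whole participant.

n = 69 per group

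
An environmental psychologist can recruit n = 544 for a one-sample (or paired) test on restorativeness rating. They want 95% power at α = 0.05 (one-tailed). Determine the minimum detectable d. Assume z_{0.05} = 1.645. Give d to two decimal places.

d_min ≈ 0.14

For a single sample (or paired design) of n = 544: d_min = (z_{α} + z_β)/√n.
z-sum = 1.645 + 1.645 = 3.290.
d_min = 3.290 / √544 = 3.290 / 23.324 = 0.141.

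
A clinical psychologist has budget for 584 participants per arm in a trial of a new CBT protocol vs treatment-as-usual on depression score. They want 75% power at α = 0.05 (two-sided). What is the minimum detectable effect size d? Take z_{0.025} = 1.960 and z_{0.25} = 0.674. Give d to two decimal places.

For two independent groups of n = 584 each: d_min = (z_{α/2} + z_β)·√(2/n).
z-sum = 1.960 + 0.674 = 2.634.
d_min = 2.634 × √(2/584) = 2.634 × 0.0585 = 0.154.

d_min ≈ 0.15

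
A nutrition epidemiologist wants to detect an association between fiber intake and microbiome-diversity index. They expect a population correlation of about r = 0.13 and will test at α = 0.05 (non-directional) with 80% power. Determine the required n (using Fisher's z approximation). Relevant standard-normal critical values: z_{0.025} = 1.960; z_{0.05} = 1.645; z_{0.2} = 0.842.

n = 463

Fisher's z: C = ½·ln((1+r)/(1−r)) = ½·ln(1.2989) = 0.1307.
n = ((z_{α/2} + z_β)/C)² + 3.
(1.960 + 0.842) / 0.1307 = 2.802 / 0.1307 = 21.438.
n = 21.438² + 3 = 459.61 + 3 = 462.6.
Round up.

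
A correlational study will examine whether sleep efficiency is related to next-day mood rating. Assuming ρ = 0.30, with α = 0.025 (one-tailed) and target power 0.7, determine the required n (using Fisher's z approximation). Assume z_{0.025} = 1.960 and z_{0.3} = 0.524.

n = 68

Fisher's z: C = ½·ln((1+r)/(1−r)) = ½·ln(1.8571) = 0.3095.
n = ((z_{α} + z_β)/C)² + 3.
(1.960 + 0.524) / 0.3095 = 2.484 / 0.3095 = 8.026.
n = 8.026² + 3 = 64.41 + 3 = 67.4.
Round up.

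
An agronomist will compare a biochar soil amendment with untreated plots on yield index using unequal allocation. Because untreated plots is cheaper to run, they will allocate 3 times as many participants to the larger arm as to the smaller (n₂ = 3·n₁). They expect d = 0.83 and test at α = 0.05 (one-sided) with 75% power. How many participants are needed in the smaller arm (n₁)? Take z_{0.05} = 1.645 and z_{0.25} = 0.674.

n₁ = 11

With allocation ratio k = n₂/n₁ = 3, Var(x̄₁−x̄₂) = σ²(1/n₁ + 1/(k·n₁)) = σ²·(k+1)/(k·n₁).
So n₁ = (1 + 1/k)·((z_{α} + z_β)/d)² = 1.333 × (2.319/0.83)².
n₁ = 1.333 × 7.81 = 10.4.
Round up: n₁ = 11, giving n₂ = 3 × 11 = 33.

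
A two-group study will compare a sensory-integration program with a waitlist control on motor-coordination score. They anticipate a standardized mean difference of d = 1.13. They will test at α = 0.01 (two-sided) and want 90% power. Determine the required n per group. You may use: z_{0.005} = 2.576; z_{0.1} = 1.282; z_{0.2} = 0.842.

For two independent groups with equal n: n = 2·((z_{α/2} + z_β) / d)².
z_{α/2} + z_β = 2.576 + 1.282 = 3.858.
n = 2 × (3.858 / 1.13)² = 2 × 3.414² = 2 × 11.66 = 23.3.
Round up to the next whole participant.

n = 24 per group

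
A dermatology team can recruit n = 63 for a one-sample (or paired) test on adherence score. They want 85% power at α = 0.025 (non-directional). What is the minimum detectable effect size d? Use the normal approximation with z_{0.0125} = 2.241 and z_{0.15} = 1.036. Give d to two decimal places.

For a single sample (or paired design) of n = 63: d_min = (z_{α/2} + z_β)/√n.
z-sum = 2.241 + 1.036 = 3.277.
d_min = 3.277 / √63 = 3.277 / 7.937 = 0.413.

d_min ≈ 0.41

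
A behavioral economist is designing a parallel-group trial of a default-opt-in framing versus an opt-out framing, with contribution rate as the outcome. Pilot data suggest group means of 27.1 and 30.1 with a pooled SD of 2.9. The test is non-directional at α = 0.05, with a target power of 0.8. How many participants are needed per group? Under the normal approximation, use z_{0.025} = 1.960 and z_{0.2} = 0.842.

Cohen's d = |M₁ − M₂| / SD_pooled = |27.1 − 30.1| / 2.9 = 3.0 / 2.9 = 1.034.
For two independent groups with equal n: n = 2·((z_{α/2} + z_β) / d)².
z_{α/2} + z_β = 1.960 + 0.842 = 2.802.
n = 2 × (2.802 / 1.034)² = 2 × 2.710² = 2 × 7.34 = 14.7.
Round up to the next whole participant.

n = 15 per group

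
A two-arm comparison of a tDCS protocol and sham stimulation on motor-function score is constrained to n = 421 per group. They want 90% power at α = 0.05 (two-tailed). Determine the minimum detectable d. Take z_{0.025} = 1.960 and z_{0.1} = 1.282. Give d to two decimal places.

d_min ≈ 0.22

For two independent groups of n = 421 each: d_min = (z_{α/2} + z_β)·√(2/n).
z-sum = 1.960 + 1.282 = 3.242.
d_min = 3.242 × √(2/421) = 3.242 × 0.0689 = 0.223.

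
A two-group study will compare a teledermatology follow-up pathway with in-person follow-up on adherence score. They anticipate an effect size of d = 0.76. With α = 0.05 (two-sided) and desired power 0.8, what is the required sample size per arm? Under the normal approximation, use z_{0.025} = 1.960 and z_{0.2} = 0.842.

n = 28 per group

For two independent groups with equal n: n = 2·((z_{α/2} + z_β) / d)².
z_{α/2} + z_β = 1.960 + 0.842 = 2.802.
n = 2 × (2.802 / 0.76)² = 2 × 3.687² = 2 × 13.59 = 27.2.
Round up to the next whole participant.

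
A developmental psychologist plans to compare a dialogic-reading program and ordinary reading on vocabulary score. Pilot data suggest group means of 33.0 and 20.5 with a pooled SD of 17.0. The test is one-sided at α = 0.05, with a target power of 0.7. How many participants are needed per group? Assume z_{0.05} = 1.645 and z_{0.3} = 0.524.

n = 18 per group

Cohen's d = |M₁ − M₂| / SD_pooled = |33.0 − 20.5| / 17.0 = 12.5 / 17.0 = 0.735.
For two independent groups with equal n: n = 2·((z_{α} + z_β) / d)².
z_{α} + z_β = 1.645 + 0.524 = 2.169.
n = 2 × (2.169 / 0.735)² = 2 × 2.951² = 2 × 8.71 = 17.4.
Round up to the next whole participant.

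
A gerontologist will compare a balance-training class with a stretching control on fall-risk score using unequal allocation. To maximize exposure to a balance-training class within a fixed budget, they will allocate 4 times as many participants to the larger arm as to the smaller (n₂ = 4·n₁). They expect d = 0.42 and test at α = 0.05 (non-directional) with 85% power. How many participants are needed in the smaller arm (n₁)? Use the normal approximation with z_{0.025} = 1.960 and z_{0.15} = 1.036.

n₁ = 64

With allocation ratio k = n₂/n₁ = 4, Var(x̄₁−x̄₂) = σ²(1/n₁ + 1/(k·n₁)) = σ²·(k+1)/(k·n₁).
So n₁ = (1 + 1/k)·((z_{α/2} + z_β)/d)² = 1.250 × (2.996/0.42)².
n₁ = 1.250 × 50.88 = 63.6.
Round up: n₁ = 64, giving n₂ = 4 × 64 = 256.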